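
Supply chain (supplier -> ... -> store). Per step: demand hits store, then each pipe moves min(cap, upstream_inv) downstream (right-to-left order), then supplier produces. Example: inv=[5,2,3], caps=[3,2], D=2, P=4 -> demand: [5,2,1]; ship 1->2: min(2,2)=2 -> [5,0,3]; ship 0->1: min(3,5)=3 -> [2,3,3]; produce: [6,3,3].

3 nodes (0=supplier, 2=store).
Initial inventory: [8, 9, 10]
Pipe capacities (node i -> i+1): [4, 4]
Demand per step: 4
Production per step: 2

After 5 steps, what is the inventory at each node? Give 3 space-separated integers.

Step 1: demand=4,sold=4 ship[1->2]=4 ship[0->1]=4 prod=2 -> inv=[6 9 10]
Step 2: demand=4,sold=4 ship[1->2]=4 ship[0->1]=4 prod=2 -> inv=[4 9 10]
Step 3: demand=4,sold=4 ship[1->2]=4 ship[0->1]=4 prod=2 -> inv=[2 9 10]
Step 4: demand=4,sold=4 ship[1->2]=4 ship[0->1]=2 prod=2 -> inv=[2 7 10]
Step 5: demand=4,sold=4 ship[1->2]=4 ship[0->1]=2 prod=2 -> inv=[2 5 10]

2 5 10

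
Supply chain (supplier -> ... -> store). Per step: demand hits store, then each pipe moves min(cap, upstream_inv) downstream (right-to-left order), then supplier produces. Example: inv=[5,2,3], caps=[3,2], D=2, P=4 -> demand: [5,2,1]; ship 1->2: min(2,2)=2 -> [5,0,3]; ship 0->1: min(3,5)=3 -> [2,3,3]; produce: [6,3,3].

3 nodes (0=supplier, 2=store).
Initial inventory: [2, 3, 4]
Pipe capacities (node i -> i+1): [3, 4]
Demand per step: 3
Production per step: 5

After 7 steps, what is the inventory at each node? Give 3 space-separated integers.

Step 1: demand=3,sold=3 ship[1->2]=3 ship[0->1]=2 prod=5 -> inv=[5 2 4]
Step 2: demand=3,sold=3 ship[1->2]=2 ship[0->1]=3 prod=5 -> inv=[7 3 3]
Step 3: demand=3,sold=3 ship[1->2]=3 ship[0->1]=3 prod=5 -> inv=[9 3 3]
Step 4: demand=3,sold=3 ship[1->2]=3 ship[0->1]=3 prod=5 -> inv=[11 3 3]
Step 5: demand=3,sold=3 ship[1->2]=3 ship[0->1]=3 prod=5 -> inv=[13 3 3]
Step 6: demand=3,sold=3 ship[1->2]=3 ship[0->1]=3 prod=5 -> inv=[15 3 3]
Step 7: demand=3,sold=3 ship[1->2]=3 ship[0->1]=3 prod=5 -> inv=[17 3 3]

17 3 3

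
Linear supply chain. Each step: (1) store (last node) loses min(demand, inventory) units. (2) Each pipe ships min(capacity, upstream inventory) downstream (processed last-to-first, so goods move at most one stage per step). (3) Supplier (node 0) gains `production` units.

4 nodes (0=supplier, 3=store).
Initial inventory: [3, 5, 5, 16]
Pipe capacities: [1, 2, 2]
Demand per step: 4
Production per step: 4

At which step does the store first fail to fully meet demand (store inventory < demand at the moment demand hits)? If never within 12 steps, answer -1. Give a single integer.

Step 1: demand=4,sold=4 ship[2->3]=2 ship[1->2]=2 ship[0->1]=1 prod=4 -> [6 4 5 14]
Step 2: demand=4,sold=4 ship[2->3]=2 ship[1->2]=2 ship[0->1]=1 prod=4 -> [9 3 5 12]
Step 3: demand=4,sold=4 ship[2->3]=2 ship[1->2]=2 ship[0->1]=1 prod=4 -> [12 2 5 10]
Step 4: demand=4,sold=4 ship[2->3]=2 ship[1->2]=2 ship[0->1]=1 prod=4 -> [15 1 5 8]
Step 5: demand=4,sold=4 ship[2->3]=2 ship[1->2]=1 ship[0->1]=1 prod=4 -> [18 1 4 6]
Step 6: demand=4,sold=4 ship[2->3]=2 ship[1->2]=1 ship[0->1]=1 prod=4 -> [21 1 3 4]
Step 7: demand=4,sold=4 ship[2->3]=2 ship[1->2]=1 ship[0->1]=1 prod=4 -> [24 1 2 2]
Step 8: demand=4,sold=2 ship[2->3]=2 ship[1->2]=1 ship[0->1]=1 prod=4 -> [27 1 1 2]
Step 9: demand=4,sold=2 ship[2->3]=1 ship[1->2]=1 ship[0->1]=1 prod=4 -> [30 1 1 1]
Step 10: demand=4,sold=1 ship[2->3]=1 ship[1->2]=1 ship[0->1]=1 prod=4 -> [33 1 1 1]
Step 11: demand=4,sold=1 ship[2->3]=1 ship[1->2]=1 ship[0->1]=1 prod=4 -> [36 1 1 1]
Step 12: demand=4,sold=1 ship[2->3]=1 ship[1->2]=1 ship[0->1]=1 prod=4 -> [39 1 1 1]
First stockout at step 8

8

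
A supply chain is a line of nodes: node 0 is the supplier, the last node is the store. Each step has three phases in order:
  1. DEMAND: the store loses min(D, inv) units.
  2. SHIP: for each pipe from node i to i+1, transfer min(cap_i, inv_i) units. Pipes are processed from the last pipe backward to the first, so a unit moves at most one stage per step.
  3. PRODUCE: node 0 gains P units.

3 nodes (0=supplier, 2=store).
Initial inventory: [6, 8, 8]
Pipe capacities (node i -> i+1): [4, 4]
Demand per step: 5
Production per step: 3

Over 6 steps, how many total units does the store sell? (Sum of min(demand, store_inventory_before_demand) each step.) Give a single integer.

Step 1: sold=5 (running total=5) -> [5 8 7]
Step 2: sold=5 (running total=10) -> [4 8 6]
Step 3: sold=5 (running total=15) -> [3 8 5]
Step 4: sold=5 (running total=20) -> [3 7 4]
Step 5: sold=4 (running total=24) -> [3 6 4]
Step 6: sold=4 (running total=28) -> [3 5 4]

Answer: 28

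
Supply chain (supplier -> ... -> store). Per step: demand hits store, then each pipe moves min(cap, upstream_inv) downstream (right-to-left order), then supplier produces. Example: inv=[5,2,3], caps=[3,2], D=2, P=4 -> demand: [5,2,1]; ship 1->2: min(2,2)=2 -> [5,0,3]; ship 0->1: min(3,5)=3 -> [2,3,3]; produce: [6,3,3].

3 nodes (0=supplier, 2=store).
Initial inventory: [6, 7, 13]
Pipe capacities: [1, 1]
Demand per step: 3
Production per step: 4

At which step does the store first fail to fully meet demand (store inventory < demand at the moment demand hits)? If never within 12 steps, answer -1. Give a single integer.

Step 1: demand=3,sold=3 ship[1->2]=1 ship[0->1]=1 prod=4 -> [9 7 11]
Step 2: demand=3,sold=3 ship[1->2]=1 ship[0->1]=1 prod=4 -> [12 7 9]
Step 3: demand=3,sold=3 ship[1->2]=1 ship[0->1]=1 prod=4 -> [15 7 7]
Step 4: demand=3,sold=3 ship[1->2]=1 ship[0->1]=1 prod=4 -> [18 7 5]
Step 5: demand=3,sold=3 ship[1->2]=1 ship[0->1]=1 prod=4 -> [21 7 3]
Step 6: demand=3,sold=3 ship[1->2]=1 ship[0->1]=1 prod=4 -> [24 7 1]
Step 7: demand=3,sold=1 ship[1->2]=1 ship[0->1]=1 prod=4 -> [27 7 1]
Step 8: demand=3,sold=1 ship[1->2]=1 ship[0->1]=1 prod=4 -> [30 7 1]
Step 9: demand=3,sold=1 ship[1->2]=1 ship[0->1]=1 prod=4 -> [33 7 1]
Step 10: demand=3,sold=1 ship[1->2]=1 ship[0->1]=1 prod=4 -> [36 7 1]
Step 11: demand=3,sold=1 ship[1->2]=1 ship[0->1]=1 prod=4 -> [39 7 1]
Step 12: demand=3,sold=1 ship[1->2]=1 ship[0->1]=1 prod=4 -> [42 7 1]
First stockout at step 7

7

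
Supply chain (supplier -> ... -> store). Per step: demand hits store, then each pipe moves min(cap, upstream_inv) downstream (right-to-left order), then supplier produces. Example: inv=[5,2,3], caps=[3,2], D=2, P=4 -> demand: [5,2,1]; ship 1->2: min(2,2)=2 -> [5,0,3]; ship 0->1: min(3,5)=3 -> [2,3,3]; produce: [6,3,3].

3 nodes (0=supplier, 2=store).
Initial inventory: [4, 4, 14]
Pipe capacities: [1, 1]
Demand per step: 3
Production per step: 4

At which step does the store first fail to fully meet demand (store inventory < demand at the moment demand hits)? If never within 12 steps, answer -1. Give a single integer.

Step 1: demand=3,sold=3 ship[1->2]=1 ship[0->1]=1 prod=4 -> [7 4 12]
Step 2: demand=3,sold=3 ship[1->2]=1 ship[0->1]=1 prod=4 -> [10 4 10]
Step 3: demand=3,sold=3 ship[1->2]=1 ship[0->1]=1 prod=4 -> [13 4 8]
Step 4: demand=3,sold=3 ship[1->2]=1 ship[0->1]=1 prod=4 -> [16 4 6]
Step 5: demand=3,sold=3 ship[1->2]=1 ship[0->1]=1 prod=4 -> [19 4 4]
Step 6: demand=3,sold=3 ship[1->2]=1 ship[0->1]=1 prod=4 -> [22 4 2]
Step 7: demand=3,sold=2 ship[1->2]=1 ship[0->1]=1 prod=4 -> [25 4 1]
Step 8: demand=3,sold=1 ship[1->2]=1 ship[0->1]=1 prod=4 -> [28 4 1]
Step 9: demand=3,sold=1 ship[1->2]=1 ship[0->1]=1 prod=4 -> [31 4 1]
Step 10: demand=3,sold=1 ship[1->2]=1 ship[0->1]=1 prod=4 -> [34 4 1]
Step 11: demand=3,sold=1 ship[1->2]=1 ship[0->1]=1 prod=4 -> [37 4 1]
Step 12: demand=3,sold=1 ship[1->2]=1 ship[0->1]=1 prod=4 -> [40 4 1]
First stockout at step 7

7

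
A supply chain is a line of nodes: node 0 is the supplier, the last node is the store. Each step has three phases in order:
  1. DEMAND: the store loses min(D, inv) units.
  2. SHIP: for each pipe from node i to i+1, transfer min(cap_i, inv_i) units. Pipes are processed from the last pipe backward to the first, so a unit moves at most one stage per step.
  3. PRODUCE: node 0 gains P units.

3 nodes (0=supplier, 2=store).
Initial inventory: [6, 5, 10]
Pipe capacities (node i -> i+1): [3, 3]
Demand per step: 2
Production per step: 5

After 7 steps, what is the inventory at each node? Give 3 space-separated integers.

Step 1: demand=2,sold=2 ship[1->2]=3 ship[0->1]=3 prod=5 -> inv=[8 5 11]
Step 2: demand=2,sold=2 ship[1->2]=3 ship[0->1]=3 prod=5 -> inv=[10 5 12]
Step 3: demand=2,sold=2 ship[1->2]=3 ship[0->1]=3 prod=5 -> inv=[12 5 13]
Step 4: demand=2,sold=2 ship[1->2]=3 ship[0->1]=3 prod=5 -> inv=[14 5 14]
Step 5: demand=2,sold=2 ship[1->2]=3 ship[0->1]=3 prod=5 -> inv=[16 5 15]
Step 6: demand=2,sold=2 ship[1->2]=3 ship[0->1]=3 prod=5 -> inv=[18 5 16]
Step 7: demand=2,sold=2 ship[1->2]=3 ship[0->1]=3 prod=5 -> inv=[20 5 17]

20 5 17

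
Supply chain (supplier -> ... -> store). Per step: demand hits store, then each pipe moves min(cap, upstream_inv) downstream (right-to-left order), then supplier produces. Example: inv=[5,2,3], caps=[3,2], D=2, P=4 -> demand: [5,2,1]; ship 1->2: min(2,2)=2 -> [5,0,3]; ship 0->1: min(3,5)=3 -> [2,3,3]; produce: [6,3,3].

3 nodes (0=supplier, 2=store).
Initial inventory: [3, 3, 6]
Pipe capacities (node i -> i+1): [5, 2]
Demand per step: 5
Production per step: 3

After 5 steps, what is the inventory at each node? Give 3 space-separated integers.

Step 1: demand=5,sold=5 ship[1->2]=2 ship[0->1]=3 prod=3 -> inv=[3 4 3]
Step 2: demand=5,sold=3 ship[1->2]=2 ship[0->1]=3 prod=3 -> inv=[3 5 2]
Step 3: demand=5,sold=2 ship[1->2]=2 ship[0->1]=3 prod=3 -> inv=[3 6 2]
Step 4: demand=5,sold=2 ship[1->2]=2 ship[0->1]=3 prod=3 -> inv=[3 7 2]
Step 5: demand=5,sold=2 ship[1->2]=2 ship[0->1]=3 prod=3 -> inv=[3 8 2]

3 8 2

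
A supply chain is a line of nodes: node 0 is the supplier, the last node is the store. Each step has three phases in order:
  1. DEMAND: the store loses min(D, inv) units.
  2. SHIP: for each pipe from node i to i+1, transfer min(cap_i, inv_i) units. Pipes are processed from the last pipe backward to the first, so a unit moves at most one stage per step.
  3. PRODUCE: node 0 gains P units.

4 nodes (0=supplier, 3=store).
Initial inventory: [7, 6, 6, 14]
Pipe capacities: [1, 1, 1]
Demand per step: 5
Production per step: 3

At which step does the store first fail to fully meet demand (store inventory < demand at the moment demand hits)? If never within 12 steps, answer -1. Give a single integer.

Step 1: demand=5,sold=5 ship[2->3]=1 ship[1->2]=1 ship[0->1]=1 prod=3 -> [9 6 6 10]
Step 2: demand=5,sold=5 ship[2->3]=1 ship[1->2]=1 ship[0->1]=1 prod=3 -> [11 6 6 6]
Step 3: demand=5,sold=5 ship[2->3]=1 ship[1->2]=1 ship[0->1]=1 prod=3 -> [13 6 6 2]
Step 4: demand=5,sold=2 ship[2->3]=1 ship[1->2]=1 ship[0->1]=1 prod=3 -> [15 6 6 1]
Step 5: demand=5,sold=1 ship[2->3]=1 ship[1->2]=1 ship[0->1]=1 prod=3 -> [17 6 6 1]
Step 6: demand=5,sold=1 ship[2->3]=1 ship[1->2]=1 ship[0->1]=1 prod=3 -> [19 6 6 1]
Step 7: demand=5,sold=1 ship[2->3]=1 ship[1->2]=1 ship[0->1]=1 prod=3 -> [21 6 6 1]
Step 8: demand=5,sold=1 ship[2->3]=1 ship[1->2]=1 ship[0->1]=1 prod=3 -> [23 6 6 1]
Step 9: demand=5,sold=1 ship[2->3]=1 ship[1->2]=1 ship[0->1]=1 prod=3 -> [25 6 6 1]
Step 10: demand=5,sold=1 ship[2->3]=1 ship[1->2]=1 ship[0->1]=1 prod=3 -> [27 6 6 1]
Step 11: demand=5,sold=1 ship[2->3]=1 ship[1->2]=1 ship[0->1]=1 prod=3 -> [29 6 6 1]
Step 12: demand=5,sold=1 ship[2->3]=1 ship[1->2]=1 ship[0->1]=1 prod=3 -> [31 6 6 1]
First stockout at step 4

4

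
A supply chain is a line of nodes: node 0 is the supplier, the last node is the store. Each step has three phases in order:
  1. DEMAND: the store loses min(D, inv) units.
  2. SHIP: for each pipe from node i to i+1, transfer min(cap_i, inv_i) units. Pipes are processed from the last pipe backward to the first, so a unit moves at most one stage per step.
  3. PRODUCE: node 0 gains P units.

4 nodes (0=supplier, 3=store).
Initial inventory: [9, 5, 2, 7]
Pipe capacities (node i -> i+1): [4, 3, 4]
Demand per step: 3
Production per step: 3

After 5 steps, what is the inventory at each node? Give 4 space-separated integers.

Step 1: demand=3,sold=3 ship[2->3]=2 ship[1->2]=3 ship[0->1]=4 prod=3 -> inv=[8 6 3 6]
Step 2: demand=3,sold=3 ship[2->3]=3 ship[1->2]=3 ship[0->1]=4 prod=3 -> inv=[7 7 3 6]
Step 3: demand=3,sold=3 ship[2->3]=3 ship[1->2]=3 ship[0->1]=4 prod=3 -> inv=[6 8 3 6]
Step 4: demand=3,sold=3 ship[2->3]=3 ship[1->2]=3 ship[0->1]=4 prod=3 -> inv=[5 9 3 6]
Step 5: demand=3,sold=3 ship[2->3]=3 ship[1->2]=3 ship[0->1]=4 prod=3 -> inv=[4 10 3 6]

4 10 3 6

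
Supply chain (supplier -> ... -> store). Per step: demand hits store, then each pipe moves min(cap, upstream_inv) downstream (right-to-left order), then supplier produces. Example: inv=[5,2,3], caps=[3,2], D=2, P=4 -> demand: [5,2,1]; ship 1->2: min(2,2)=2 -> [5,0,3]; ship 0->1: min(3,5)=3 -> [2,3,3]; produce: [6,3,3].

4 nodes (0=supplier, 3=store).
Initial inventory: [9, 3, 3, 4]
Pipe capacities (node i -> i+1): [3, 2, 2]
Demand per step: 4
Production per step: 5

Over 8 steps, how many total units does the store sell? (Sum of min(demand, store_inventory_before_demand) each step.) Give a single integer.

Step 1: sold=4 (running total=4) -> [11 4 3 2]
Step 2: sold=2 (running total=6) -> [13 5 3 2]
Step 3: sold=2 (running total=8) -> [15 6 3 2]
Step 4: sold=2 (running total=10) -> [17 7 3 2]
Step 5: sold=2 (running total=12) -> [19 8 3 2]
Step 6: sold=2 (running total=14) -> [21 9 3 2]
Step 7: sold=2 (running total=16) -> [23 10 3 2]
Step 8: sold=2 (running total=18) -> [25 11 3 2]

Answer: 18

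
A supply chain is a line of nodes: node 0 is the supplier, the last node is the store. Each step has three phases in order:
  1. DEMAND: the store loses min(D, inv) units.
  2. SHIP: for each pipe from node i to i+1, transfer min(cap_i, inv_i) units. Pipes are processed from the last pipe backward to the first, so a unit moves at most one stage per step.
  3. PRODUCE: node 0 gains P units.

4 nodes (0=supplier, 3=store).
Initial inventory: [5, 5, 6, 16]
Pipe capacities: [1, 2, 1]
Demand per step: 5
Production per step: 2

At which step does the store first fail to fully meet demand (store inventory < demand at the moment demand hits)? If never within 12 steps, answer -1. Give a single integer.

Step 1: demand=5,sold=5 ship[2->3]=1 ship[1->2]=2 ship[0->1]=1 prod=2 -> [6 4 7 12]
Step 2: demand=5,sold=5 ship[2->3]=1 ship[1->2]=2 ship[0->1]=1 prod=2 -> [7 3 8 8]
Step 3: demand=5,sold=5 ship[2->3]=1 ship[1->2]=2 ship[0->1]=1 prod=2 -> [8 2 9 4]
Step 4: demand=5,sold=4 ship[2->3]=1 ship[1->2]=2 ship[0->1]=1 prod=2 -> [9 1 10 1]
Step 5: demand=5,sold=1 ship[2->3]=1 ship[1->2]=1 ship[0->1]=1 prod=2 -> [10 1 10 1]
Step 6: demand=5,sold=1 ship[2->3]=1 ship[1->2]=1 ship[0->1]=1 prod=2 -> [11 1 10 1]
Step 7: demand=5,sold=1 ship[2->3]=1 ship[1->2]=1 ship[0->1]=1 prod=2 -> [12 1 10 1]
Step 8: demand=5,sold=1 ship[2->3]=1 ship[1->2]=1 ship[0->1]=1 prod=2 -> [13 1 10 1]
Step 9: demand=5,sold=1 ship[2->3]=1 ship[1->2]=1 ship[0->1]=1 prod=2 -> [14 1 10 1]
Step 10: demand=5,sold=1 ship[2->3]=1 ship[1->2]=1 ship[0->1]=1 prod=2 -> [15 1 10 1]
Step 11: demand=5,sold=1 ship[2->3]=1 ship[1->2]=1 ship[0->1]=1 prod=2 -> [16 1 10 1]
Step 12: demand=5,sold=1 ship[2->3]=1 ship[1->2]=1 ship[0->1]=1 prod=2 -> [17 1 10 1]
First stockout at step 4

4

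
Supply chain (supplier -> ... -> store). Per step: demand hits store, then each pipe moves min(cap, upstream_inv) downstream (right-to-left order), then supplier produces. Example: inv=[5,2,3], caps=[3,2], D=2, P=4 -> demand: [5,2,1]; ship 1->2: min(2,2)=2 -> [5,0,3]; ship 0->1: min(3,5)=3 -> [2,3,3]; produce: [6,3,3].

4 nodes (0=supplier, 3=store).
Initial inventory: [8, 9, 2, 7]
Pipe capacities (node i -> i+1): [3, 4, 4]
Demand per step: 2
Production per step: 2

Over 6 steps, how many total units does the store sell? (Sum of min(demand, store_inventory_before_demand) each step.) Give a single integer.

Step 1: sold=2 (running total=2) -> [7 8 4 7]
Step 2: sold=2 (running total=4) -> [6 7 4 9]
Step 3: sold=2 (running total=6) -> [5 6 4 11]
Step 4: sold=2 (running total=8) -> [4 5 4 13]
Step 5: sold=2 (running total=10) -> [3 4 4 15]
Step 6: sold=2 (running total=12) -> [2 3 4 17]

Answer: 12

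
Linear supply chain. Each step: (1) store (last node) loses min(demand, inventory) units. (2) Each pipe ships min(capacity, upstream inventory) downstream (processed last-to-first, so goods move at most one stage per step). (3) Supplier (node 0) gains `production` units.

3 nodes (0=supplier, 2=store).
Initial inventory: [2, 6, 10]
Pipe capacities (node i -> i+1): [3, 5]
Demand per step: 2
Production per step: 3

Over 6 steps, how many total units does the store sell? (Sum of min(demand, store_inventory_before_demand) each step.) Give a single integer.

Answer: 12

Derivation:
Step 1: sold=2 (running total=2) -> [3 3 13]
Step 2: sold=2 (running total=4) -> [3 3 14]
Step 3: sold=2 (running total=6) -> [3 3 15]
Step 4: sold=2 (running total=8) -> [3 3 16]
Step 5: sold=2 (running total=10) -> [3 3 17]
Step 6: sold=2 (running total=12) -> [3 3 18]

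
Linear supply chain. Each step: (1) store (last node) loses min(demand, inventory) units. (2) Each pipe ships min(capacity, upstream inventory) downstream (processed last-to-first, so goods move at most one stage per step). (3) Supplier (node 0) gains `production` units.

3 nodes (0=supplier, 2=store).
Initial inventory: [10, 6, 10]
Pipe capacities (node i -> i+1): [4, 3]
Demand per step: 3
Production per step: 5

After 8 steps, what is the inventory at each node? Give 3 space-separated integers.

Step 1: demand=3,sold=3 ship[1->2]=3 ship[0->1]=4 prod=5 -> inv=[11 7 10]
Step 2: demand=3,sold=3 ship[1->2]=3 ship[0->1]=4 prod=5 -> inv=[12 8 10]
Step 3: demand=3,sold=3 ship[1->2]=3 ship[0->1]=4 prod=5 -> inv=[13 9 10]
Step 4: demand=3,sold=3 ship[1->2]=3 ship[0->1]=4 prod=5 -> inv=[14 10 10]
Step 5: demand=3,sold=3 ship[1->2]=3 ship[0->1]=4 prod=5 -> inv=[15 11 10]
Step 6: demand=3,sold=3 ship[1->2]=3 ship[0->1]=4 prod=5 -> inv=[16 12 10]
Step 7: demand=3,sold=3 ship[1->2]=3 ship[0->1]=4 prod=5 -> inv=[17 13 10]
Step 8: demand=3,sold=3 ship[1->2]=3 ship[0->1]=4 prod=5 -> inv=[18 14 10]

18 14 10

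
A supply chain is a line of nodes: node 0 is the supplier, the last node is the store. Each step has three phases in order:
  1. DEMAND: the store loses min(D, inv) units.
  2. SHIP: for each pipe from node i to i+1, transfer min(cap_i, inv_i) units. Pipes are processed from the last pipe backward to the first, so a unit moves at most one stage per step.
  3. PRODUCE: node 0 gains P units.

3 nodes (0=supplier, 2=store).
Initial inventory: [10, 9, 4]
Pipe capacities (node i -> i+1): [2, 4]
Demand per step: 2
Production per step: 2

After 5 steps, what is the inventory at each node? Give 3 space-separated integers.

Step 1: demand=2,sold=2 ship[1->2]=4 ship[0->1]=2 prod=2 -> inv=[10 7 6]
Step 2: demand=2,sold=2 ship[1->2]=4 ship[0->1]=2 prod=2 -> inv=[10 5 8]
Step 3: demand=2,sold=2 ship[1->2]=4 ship[0->1]=2 prod=2 -> inv=[10 3 10]
Step 4: demand=2,sold=2 ship[1->2]=3 ship[0->1]=2 prod=2 -> inv=[10 2 11]
Step 5: demand=2,sold=2 ship[1->2]=2 ship[0->1]=2 prod=2 -> inv=[10 2 11]

10 2 11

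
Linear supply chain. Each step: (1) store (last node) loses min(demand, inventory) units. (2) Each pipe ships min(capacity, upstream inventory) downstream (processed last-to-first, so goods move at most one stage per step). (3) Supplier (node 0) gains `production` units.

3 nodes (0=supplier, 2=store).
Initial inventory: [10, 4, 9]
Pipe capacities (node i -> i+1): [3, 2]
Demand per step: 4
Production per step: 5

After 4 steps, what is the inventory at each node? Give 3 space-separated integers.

Step 1: demand=4,sold=4 ship[1->2]=2 ship[0->1]=3 prod=5 -> inv=[12 5 7]
Step 2: demand=4,sold=4 ship[1->2]=2 ship[0->1]=3 prod=5 -> inv=[14 6 5]
Step 3: demand=4,sold=4 ship[1->2]=2 ship[0->1]=3 prod=5 -> inv=[16 7 3]
Step 4: demand=4,sold=3 ship[1->2]=2 ship[0->1]=3 prod=5 -> inv=[18 8 2]

18 8 2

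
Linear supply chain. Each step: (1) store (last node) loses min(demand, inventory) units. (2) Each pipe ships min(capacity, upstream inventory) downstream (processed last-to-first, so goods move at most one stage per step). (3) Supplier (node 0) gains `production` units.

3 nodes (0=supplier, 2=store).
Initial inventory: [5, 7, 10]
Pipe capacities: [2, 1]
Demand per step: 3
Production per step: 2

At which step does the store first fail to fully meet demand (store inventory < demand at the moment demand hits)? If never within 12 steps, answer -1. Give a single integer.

Step 1: demand=3,sold=3 ship[1->2]=1 ship[0->1]=2 prod=2 -> [5 8 8]
Step 2: demand=3,sold=3 ship[1->2]=1 ship[0->1]=2 prod=2 -> [5 9 6]
Step 3: demand=3,sold=3 ship[1->2]=1 ship[0->1]=2 prod=2 -> [5 10 4]
Step 4: demand=3,sold=3 ship[1->2]=1 ship[0->1]=2 prod=2 -> [5 11 2]
Step 5: demand=3,sold=2 ship[1->2]=1 ship[0->1]=2 prod=2 -> [5 12 1]
Step 6: demand=3,sold=1 ship[1->2]=1 ship[0->1]=2 prod=2 -> [5 13 1]
Step 7: demand=3,sold=1 ship[1->2]=1 ship[0->1]=2 prod=2 -> [5 14 1]
Step 8: demand=3,sold=1 ship[1->2]=1 ship[0->1]=2 prod=2 -> [5 15 1]
Step 9: demand=3,sold=1 ship[1->2]=1 ship[0->1]=2 prod=2 -> [5 16 1]
Step 10: demand=3,sold=1 ship[1->2]=1 ship[0->1]=2 prod=2 -> [5 17 1]
Step 11: demand=3,sold=1 ship[1->2]=1 ship[0->1]=2 prod=2 -> [5 18 1]
Step 12: demand=3,sold=1 ship[1->2]=1 ship[0->1]=2 prod=2 -> [5 19 1]
First stockout at step 5

5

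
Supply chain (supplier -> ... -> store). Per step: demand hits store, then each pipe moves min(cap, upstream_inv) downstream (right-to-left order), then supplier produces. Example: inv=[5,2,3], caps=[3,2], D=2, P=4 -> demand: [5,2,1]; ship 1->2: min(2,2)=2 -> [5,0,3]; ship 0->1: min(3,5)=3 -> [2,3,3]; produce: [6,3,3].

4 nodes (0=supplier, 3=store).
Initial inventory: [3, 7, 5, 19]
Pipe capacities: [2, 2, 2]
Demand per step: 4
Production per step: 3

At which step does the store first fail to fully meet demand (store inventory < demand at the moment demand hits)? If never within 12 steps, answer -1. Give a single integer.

Step 1: demand=4,sold=4 ship[2->3]=2 ship[1->2]=2 ship[0->1]=2 prod=3 -> [4 7 5 17]
Step 2: demand=4,sold=4 ship[2->3]=2 ship[1->2]=2 ship[0->1]=2 prod=3 -> [5 7 5 15]
Step 3: demand=4,sold=4 ship[2->3]=2 ship[1->2]=2 ship[0->1]=2 prod=3 -> [6 7 5 13]
Step 4: demand=4,sold=4 ship[2->3]=2 ship[1->2]=2 ship[0->1]=2 prod=3 -> [7 7 5 11]
Step 5: demand=4,sold=4 ship[2->3]=2 ship[1->2]=2 ship[0->1]=2 prod=3 -> [8 7 5 9]
Step 6: demand=4,sold=4 ship[2->3]=2 ship[1->2]=2 ship[0->1]=2 prod=3 -> [9 7 5 7]
Step 7: demand=4,sold=4 ship[2->3]=2 ship[1->2]=2 ship[0->1]=2 prod=3 -> [10 7 5 5]
Step 8: demand=4,sold=4 ship[2->3]=2 ship[1->2]=2 ship[0->1]=2 prod=3 -> [11 7 5 3]
Step 9: demand=4,sold=3 ship[2->3]=2 ship[1->2]=2 ship[0->1]=2 prod=3 -> [12 7 5 2]
Step 10: demand=4,sold=2 ship[2->3]=2 ship[1->2]=2 ship[0->1]=2 prod=3 -> [13 7 5 2]
Step 11: demand=4,sold=2 ship[2->3]=2 ship[1->2]=2 ship[0->1]=2 prod=3 -> [14 7 5 2]
Step 12: demand=4,sold=2 ship[2->3]=2 ship[1->2]=2 ship[0->1]=2 prod=3 -> [15 7 5 2]
First stockout at step 9

9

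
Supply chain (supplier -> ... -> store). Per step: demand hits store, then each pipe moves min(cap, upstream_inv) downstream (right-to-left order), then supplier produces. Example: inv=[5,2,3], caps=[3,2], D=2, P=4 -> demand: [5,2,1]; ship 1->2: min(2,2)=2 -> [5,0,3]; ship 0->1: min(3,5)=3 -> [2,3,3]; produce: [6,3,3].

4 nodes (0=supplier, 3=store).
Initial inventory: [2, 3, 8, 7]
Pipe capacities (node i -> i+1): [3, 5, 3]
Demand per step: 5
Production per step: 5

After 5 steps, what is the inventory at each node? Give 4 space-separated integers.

Step 1: demand=5,sold=5 ship[2->3]=3 ship[1->2]=3 ship[0->1]=2 prod=5 -> inv=[5 2 8 5]
Step 2: demand=5,sold=5 ship[2->3]=3 ship[1->2]=2 ship[0->1]=3 prod=5 -> inv=[7 3 7 3]
Step 3: demand=5,sold=3 ship[2->3]=3 ship[1->2]=3 ship[0->1]=3 prod=5 -> inv=[9 3 7 3]
Step 4: demand=5,sold=3 ship[2->3]=3 ship[1->2]=3 ship[0->1]=3 prod=5 -> inv=[11 3 7 3]
Step 5: demand=5,sold=3 ship[2->3]=3 ship[1->2]=3 ship[0->1]=3 prod=5 -> inv=[13 3 7 3]

13 3 7 3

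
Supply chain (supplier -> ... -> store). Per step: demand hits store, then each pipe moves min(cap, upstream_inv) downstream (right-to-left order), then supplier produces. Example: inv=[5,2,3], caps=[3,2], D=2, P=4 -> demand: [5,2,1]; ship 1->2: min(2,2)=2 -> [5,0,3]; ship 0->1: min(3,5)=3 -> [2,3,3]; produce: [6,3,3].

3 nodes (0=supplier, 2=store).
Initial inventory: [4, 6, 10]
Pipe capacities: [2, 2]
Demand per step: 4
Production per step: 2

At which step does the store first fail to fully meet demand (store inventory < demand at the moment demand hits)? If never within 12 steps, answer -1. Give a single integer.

Step 1: demand=4,sold=4 ship[1->2]=2 ship[0->1]=2 prod=2 -> [4 6 8]
Step 2: demand=4,sold=4 ship[1->2]=2 ship[0->1]=2 prod=2 -> [4 6 6]
Step 3: demand=4,sold=4 ship[1->2]=2 ship[0->1]=2 prod=2 -> [4 6 4]
Step 4: demand=4,sold=4 ship[1->2]=2 ship[0->1]=2 prod=2 -> [4 6 2]
Step 5: demand=4,sold=2 ship[1->2]=2 ship[0->1]=2 prod=2 -> [4 6 2]
Step 6: demand=4,sold=2 ship[1->2]=2 ship[0->1]=2 prod=2 -> [4 6 2]
Step 7: demand=4,sold=2 ship[1->2]=2 ship[0->1]=2 prod=2 -> [4 6 2]
Step 8: demand=4,sold=2 ship[1->2]=2 ship[0->1]=2 prod=2 -> [4 6 2]
Step 9: demand=4,sold=2 ship[1->2]=2 ship[0->1]=2 prod=2 -> [4 6 2]
Step 10: demand=4,sold=2 ship[1->2]=2 ship[0->1]=2 prod=2 -> [4 6 2]
Step 11: demand=4,sold=2 ship[1->2]=2 ship[0->1]=2 prod=2 -> [4 6 2]
Step 12: demand=4,sold=2 ship[1->2]=2 ship[0->1]=2 prod=2 -> [4 6 2]
First stockout at step 5

5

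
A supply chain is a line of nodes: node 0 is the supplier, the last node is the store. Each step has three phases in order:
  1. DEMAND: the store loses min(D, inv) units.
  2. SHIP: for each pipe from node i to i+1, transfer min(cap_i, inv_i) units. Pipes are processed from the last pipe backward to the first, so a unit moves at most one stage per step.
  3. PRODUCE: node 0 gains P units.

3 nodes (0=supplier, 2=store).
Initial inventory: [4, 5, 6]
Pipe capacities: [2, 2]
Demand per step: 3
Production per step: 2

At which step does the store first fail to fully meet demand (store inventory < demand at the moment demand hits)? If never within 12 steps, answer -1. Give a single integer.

Step 1: demand=3,sold=3 ship[1->2]=2 ship[0->1]=2 prod=2 -> [4 5 5]
Step 2: demand=3,sold=3 ship[1->2]=2 ship[0->1]=2 prod=2 -> [4 5 4]
Step 3: demand=3,sold=3 ship[1->2]=2 ship[0->1]=2 prod=2 -> [4 5 3]
Step 4: demand=3,sold=3 ship[1->2]=2 ship[0->1]=2 prod=2 -> [4 5 2]
Step 5: demand=3,sold=2 ship[1->2]=2 ship[0->1]=2 prod=2 -> [4 5 2]
Step 6: demand=3,sold=2 ship[1->2]=2 ship[0->1]=2 prod=2 -> [4 5 2]
Step 7: demand=3,sold=2 ship[1->2]=2 ship[0->1]=2 prod=2 -> [4 5 2]
Step 8: demand=3,sold=2 ship[1->2]=2 ship[0->1]=2 prod=2 -> [4 5 2]
Step 9: demand=3,sold=2 ship[1->2]=2 ship[0->1]=2 prod=2 -> [4 5 2]
Step 10: demand=3,sold=2 ship[1->2]=2 ship[0->1]=2 prod=2 -> [4 5 2]
Step 11: demand=3,sold=2 ship[1->2]=2 ship[0->1]=2 prod=2 -> [4 5 2]
Step 12: demand=3,sold=2 ship[1->2]=2 ship[0->1]=2 prod=2 -> [4 5 2]
First stockout at step 5

5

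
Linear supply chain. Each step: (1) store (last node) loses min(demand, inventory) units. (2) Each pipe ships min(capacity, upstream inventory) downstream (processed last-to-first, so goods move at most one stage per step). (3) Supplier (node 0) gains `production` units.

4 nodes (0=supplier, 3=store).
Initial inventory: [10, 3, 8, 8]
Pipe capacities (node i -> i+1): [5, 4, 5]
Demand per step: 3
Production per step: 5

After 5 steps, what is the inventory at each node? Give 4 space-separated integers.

Step 1: demand=3,sold=3 ship[2->3]=5 ship[1->2]=3 ship[0->1]=5 prod=5 -> inv=[10 5 6 10]
Step 2: demand=3,sold=3 ship[2->3]=5 ship[1->2]=4 ship[0->1]=5 prod=5 -> inv=[10 6 5 12]
Step 3: demand=3,sold=3 ship[2->3]=5 ship[1->2]=4 ship[0->1]=5 prod=5 -> inv=[10 7 4 14]
Step 4: demand=3,sold=3 ship[2->3]=4 ship[1->2]=4 ship[0->1]=5 prod=5 -> inv=[10 8 4 15]
Step 5: demand=3,sold=3 ship[2->3]=4 ship[1->2]=4 ship[0->1]=5 prod=5 -> inv=[10 9 4 16]

10 9 4 16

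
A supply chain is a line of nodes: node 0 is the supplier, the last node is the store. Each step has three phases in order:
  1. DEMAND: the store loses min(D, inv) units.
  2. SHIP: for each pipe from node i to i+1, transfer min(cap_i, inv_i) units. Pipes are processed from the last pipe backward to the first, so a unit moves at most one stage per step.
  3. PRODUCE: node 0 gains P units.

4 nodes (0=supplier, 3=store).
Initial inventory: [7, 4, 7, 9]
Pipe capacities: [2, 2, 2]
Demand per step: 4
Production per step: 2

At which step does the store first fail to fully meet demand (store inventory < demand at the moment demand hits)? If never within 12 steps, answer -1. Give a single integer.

Step 1: demand=4,sold=4 ship[2->3]=2 ship[1->2]=2 ship[0->1]=2 prod=2 -> [7 4 7 7]
Step 2: demand=4,sold=4 ship[2->3]=2 ship[1->2]=2 ship[0->1]=2 prod=2 -> [7 4 7 5]
Step 3: demand=4,sold=4 ship[2->3]=2 ship[1->2]=2 ship[0->1]=2 prod=2 -> [7 4 7 3]
Step 4: demand=4,sold=3 ship[2->3]=2 ship[1->2]=2 ship[0->1]=2 prod=2 -> [7 4 7 2]
Step 5: demand=4,sold=2 ship[2->3]=2 ship[1->2]=2 ship[0->1]=2 prod=2 -> [7 4 7 2]
Step 6: demand=4,sold=2 ship[2->3]=2 ship[1->2]=2 ship[0->1]=2 prod=2 -> [7 4 7 2]
Step 7: demand=4,sold=2 ship[2->3]=2 ship[1->2]=2 ship[0->1]=2 prod=2 -> [7 4 7 2]
Step 8: demand=4,sold=2 ship[2->3]=2 ship[1->2]=2 ship[0->1]=2 prod=2 -> [7 4 7 2]
Step 9: demand=4,sold=2 ship[2->3]=2 ship[1->2]=2 ship[0->1]=2 prod=2 -> [7 4 7 2]
Step 10: demand=4,sold=2 ship[2->3]=2 ship[1->2]=2 ship[0->1]=2 prod=2 -> [7 4 7 2]
Step 11: demand=4,sold=2 ship[2->3]=2 ship[1->2]=2 ship[0->1]=2 prod=2 -> [7 4 7 2]
Step 12: demand=4,sold=2 ship[2->3]=2 ship[1->2]=2 ship[0->1]=2 prod=2 -> [7 4 7 2]
First stockout at step 4

4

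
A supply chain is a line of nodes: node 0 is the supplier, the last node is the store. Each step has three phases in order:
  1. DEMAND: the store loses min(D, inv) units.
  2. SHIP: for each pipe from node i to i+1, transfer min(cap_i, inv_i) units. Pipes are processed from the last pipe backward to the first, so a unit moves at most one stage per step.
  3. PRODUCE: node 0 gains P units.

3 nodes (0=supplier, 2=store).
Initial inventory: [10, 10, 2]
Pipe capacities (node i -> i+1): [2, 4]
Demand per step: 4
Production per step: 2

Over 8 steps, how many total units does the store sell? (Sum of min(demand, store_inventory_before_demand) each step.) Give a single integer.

Step 1: sold=2 (running total=2) -> [10 8 4]
Step 2: sold=4 (running total=6) -> [10 6 4]
Step 3: sold=4 (running total=10) -> [10 4 4]
Step 4: sold=4 (running total=14) -> [10 2 4]
Step 5: sold=4 (running total=18) -> [10 2 2]
Step 6: sold=2 (running total=20) -> [10 2 2]
Step 7: sold=2 (running total=22) -> [10 2 2]
Step 8: sold=2 (running total=24) -> [10 2 2]

Answer: 24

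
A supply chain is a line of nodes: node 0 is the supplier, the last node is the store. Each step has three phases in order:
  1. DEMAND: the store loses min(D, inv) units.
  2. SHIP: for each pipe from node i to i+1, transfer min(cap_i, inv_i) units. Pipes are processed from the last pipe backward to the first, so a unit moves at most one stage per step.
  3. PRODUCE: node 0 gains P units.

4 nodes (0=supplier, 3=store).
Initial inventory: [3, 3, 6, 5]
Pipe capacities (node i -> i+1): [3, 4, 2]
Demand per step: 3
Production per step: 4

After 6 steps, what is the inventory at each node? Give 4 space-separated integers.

Step 1: demand=3,sold=3 ship[2->3]=2 ship[1->2]=3 ship[0->1]=3 prod=4 -> inv=[4 3 7 4]
Step 2: demand=3,sold=3 ship[2->3]=2 ship[1->2]=3 ship[0->1]=3 prod=4 -> inv=[5 3 8 3]
Step 3: demand=3,sold=3 ship[2->3]=2 ship[1->2]=3 ship[0->1]=3 prod=4 -> inv=[6 3 9 2]
Step 4: demand=3,sold=2 ship[2->3]=2 ship[1->2]=3 ship[0->1]=3 prod=4 -> inv=[7 3 10 2]
Step 5: demand=3,sold=2 ship[2->3]=2 ship[1->2]=3 ship[0->1]=3 prod=4 -> inv=[8 3 11 2]
Step 6: demand=3,sold=2 ship[2->3]=2 ship[1->2]=3 ship[0->1]=3 prod=4 -> inv=[9 3 12 2]

9 3 12 2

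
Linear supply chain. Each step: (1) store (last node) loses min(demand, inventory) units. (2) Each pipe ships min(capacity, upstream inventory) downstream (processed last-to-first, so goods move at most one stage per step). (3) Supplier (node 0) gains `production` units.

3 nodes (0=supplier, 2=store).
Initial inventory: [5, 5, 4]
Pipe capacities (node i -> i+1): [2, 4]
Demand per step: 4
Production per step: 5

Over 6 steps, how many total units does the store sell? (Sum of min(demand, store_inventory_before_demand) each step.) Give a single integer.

Step 1: sold=4 (running total=4) -> [8 3 4]
Step 2: sold=4 (running total=8) -> [11 2 3]
Step 3: sold=3 (running total=11) -> [14 2 2]
Step 4: sold=2 (running total=13) -> [17 2 2]
Step 5: sold=2 (running total=15) -> [20 2 2]
Step 6: sold=2 (running total=17) -> [23 2 2]

Answer: 17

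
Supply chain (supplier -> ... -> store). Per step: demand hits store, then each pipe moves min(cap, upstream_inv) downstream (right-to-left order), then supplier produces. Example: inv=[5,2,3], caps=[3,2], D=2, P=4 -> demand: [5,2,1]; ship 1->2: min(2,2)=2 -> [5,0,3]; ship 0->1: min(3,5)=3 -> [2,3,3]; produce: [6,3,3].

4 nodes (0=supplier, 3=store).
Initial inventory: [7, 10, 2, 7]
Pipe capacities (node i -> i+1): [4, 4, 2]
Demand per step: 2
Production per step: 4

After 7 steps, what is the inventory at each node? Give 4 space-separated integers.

Step 1: demand=2,sold=2 ship[2->3]=2 ship[1->2]=4 ship[0->1]=4 prod=4 -> inv=[7 10 4 7]
Step 2: demand=2,sold=2 ship[2->3]=2 ship[1->2]=4 ship[0->1]=4 prod=4 -> inv=[7 10 6 7]
Step 3: demand=2,sold=2 ship[2->3]=2 ship[1->2]=4 ship[0->1]=4 prod=4 -> inv=[7 10 8 7]
Step 4: demand=2,sold=2 ship[2->3]=2 ship[1->2]=4 ship[0->1]=4 prod=4 -> inv=[7 10 10 7]
Step 5: demand=2,sold=2 ship[2->3]=2 ship[1->2]=4 ship[0->1]=4 prod=4 -> inv=[7 10 12 7]
Step 6: demand=2,sold=2 ship[2->3]=2 ship[1->2]=4 ship[0->1]=4 prod=4 -> inv=[7 10 14 7]
Step 7: demand=2,sold=2 ship[2->3]=2 ship[1->2]=4 ship[0->1]=4 prod=4 -> inv=[7 10 16 7]

7 10 16 7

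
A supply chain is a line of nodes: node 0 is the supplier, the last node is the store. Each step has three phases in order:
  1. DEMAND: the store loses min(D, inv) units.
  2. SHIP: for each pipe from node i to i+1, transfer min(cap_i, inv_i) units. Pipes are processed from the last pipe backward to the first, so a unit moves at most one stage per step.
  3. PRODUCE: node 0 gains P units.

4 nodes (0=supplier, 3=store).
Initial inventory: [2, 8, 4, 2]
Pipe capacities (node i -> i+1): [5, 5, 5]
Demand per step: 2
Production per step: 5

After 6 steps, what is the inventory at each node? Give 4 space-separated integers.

Step 1: demand=2,sold=2 ship[2->3]=4 ship[1->2]=5 ship[0->1]=2 prod=5 -> inv=[5 5 5 4]
Step 2: demand=2,sold=2 ship[2->3]=5 ship[1->2]=5 ship[0->1]=5 prod=5 -> inv=[5 5 5 7]
Step 3: demand=2,sold=2 ship[2->3]=5 ship[1->2]=5 ship[0->1]=5 prod=5 -> inv=[5 5 5 10]
Step 4: demand=2,sold=2 ship[2->3]=5 ship[1->2]=5 ship[0->1]=5 prod=5 -> inv=[5 5 5 13]
Step 5: demand=2,sold=2 ship[2->3]=5 ship[1->2]=5 ship[0->1]=5 prod=5 -> inv=[5 5 5 16]
Step 6: demand=2,sold=2 ship[2->3]=5 ship[1->2]=5 ship[0->1]=5 prod=5 -> inv=[5 5 5 19]

5 5 5 19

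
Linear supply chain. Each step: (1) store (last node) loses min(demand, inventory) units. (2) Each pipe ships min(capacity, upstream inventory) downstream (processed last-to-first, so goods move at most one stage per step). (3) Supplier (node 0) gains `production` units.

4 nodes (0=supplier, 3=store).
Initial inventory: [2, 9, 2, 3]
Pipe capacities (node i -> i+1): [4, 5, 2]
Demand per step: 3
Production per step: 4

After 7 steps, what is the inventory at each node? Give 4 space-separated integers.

Step 1: demand=3,sold=3 ship[2->3]=2 ship[1->2]=5 ship[0->1]=2 prod=4 -> inv=[4 6 5 2]
Step 2: demand=3,sold=2 ship[2->3]=2 ship[1->2]=5 ship[0->1]=4 prod=4 -> inv=[4 5 8 2]
Step 3: demand=3,sold=2 ship[2->3]=2 ship[1->2]=5 ship[0->1]=4 prod=4 -> inv=[4 4 11 2]
Step 4: demand=3,sold=2 ship[2->3]=2 ship[1->2]=4 ship[0->1]=4 prod=4 -> inv=[4 4 13 2]
Step 5: demand=3,sold=2 ship[2->3]=2 ship[1->2]=4 ship[0->1]=4 prod=4 -> inv=[4 4 15 2]
Step 6: demand=3,sold=2 ship[2->3]=2 ship[1->2]=4 ship[0->1]=4 prod=4 -> inv=[4 4 17 2]
Step 7: demand=3,sold=2 ship[2->3]=2 ship[1->2]=4 ship[0->1]=4 prod=4 -> inv=[4 4 19 2]

4 4 19 2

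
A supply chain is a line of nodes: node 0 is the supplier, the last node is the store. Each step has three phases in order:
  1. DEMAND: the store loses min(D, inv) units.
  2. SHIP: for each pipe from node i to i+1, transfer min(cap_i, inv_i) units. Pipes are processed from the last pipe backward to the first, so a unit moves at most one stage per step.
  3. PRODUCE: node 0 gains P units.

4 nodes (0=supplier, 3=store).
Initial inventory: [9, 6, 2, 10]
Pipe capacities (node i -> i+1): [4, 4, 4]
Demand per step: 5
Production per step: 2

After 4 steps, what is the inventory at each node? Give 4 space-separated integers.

Step 1: demand=5,sold=5 ship[2->3]=2 ship[1->2]=4 ship[0->1]=4 prod=2 -> inv=[7 6 4 7]
Step 2: demand=5,sold=5 ship[2->3]=4 ship[1->2]=4 ship[0->1]=4 prod=2 -> inv=[5 6 4 6]
Step 3: demand=5,sold=5 ship[2->3]=4 ship[1->2]=4 ship[0->1]=4 prod=2 -> inv=[3 6 4 5]
Step 4: demand=5,sold=5 ship[2->3]=4 ship[1->2]=4 ship[0->1]=3 prod=2 -> inv=[2 5 4 4]

2 5 4 4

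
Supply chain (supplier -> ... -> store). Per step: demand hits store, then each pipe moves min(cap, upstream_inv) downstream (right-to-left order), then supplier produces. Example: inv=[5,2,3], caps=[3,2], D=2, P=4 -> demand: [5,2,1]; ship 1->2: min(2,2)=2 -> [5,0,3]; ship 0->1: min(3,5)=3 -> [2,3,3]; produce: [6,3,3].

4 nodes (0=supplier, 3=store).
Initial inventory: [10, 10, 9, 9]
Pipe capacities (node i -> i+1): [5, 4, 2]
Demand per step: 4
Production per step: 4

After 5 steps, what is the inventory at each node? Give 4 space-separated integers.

Step 1: demand=4,sold=4 ship[2->3]=2 ship[1->2]=4 ship[0->1]=5 prod=4 -> inv=[9 11 11 7]
Step 2: demand=4,sold=4 ship[2->3]=2 ship[1->2]=4 ship[0->1]=5 prod=4 -> inv=[8 12 13 5]
Step 3: demand=4,sold=4 ship[2->3]=2 ship[1->2]=4 ship[0->1]=5 prod=4 -> inv=[7 13 15 3]
Step 4: demand=4,sold=3 ship[2->3]=2 ship[1->2]=4 ship[0->1]=5 prod=4 -> inv=[6 14 17 2]
Step 5: demand=4,sold=2 ship[2->3]=2 ship[1->2]=4 ship[0->1]=5 prod=4 -> inv=[5 15 19 2]

5 15 19 2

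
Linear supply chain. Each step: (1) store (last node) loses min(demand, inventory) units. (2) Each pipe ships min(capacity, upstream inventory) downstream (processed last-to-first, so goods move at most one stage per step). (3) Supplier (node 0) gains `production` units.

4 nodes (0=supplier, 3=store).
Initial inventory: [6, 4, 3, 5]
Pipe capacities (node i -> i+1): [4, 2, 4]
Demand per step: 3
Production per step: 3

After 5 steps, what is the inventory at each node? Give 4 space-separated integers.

Step 1: demand=3,sold=3 ship[2->3]=3 ship[1->2]=2 ship[0->1]=4 prod=3 -> inv=[5 6 2 5]
Step 2: demand=3,sold=3 ship[2->3]=2 ship[1->2]=2 ship[0->1]=4 prod=3 -> inv=[4 8 2 4]
Step 3: demand=3,sold=3 ship[2->3]=2 ship[1->2]=2 ship[0->1]=4 prod=3 -> inv=[3 10 2 3]
Step 4: demand=3,sold=3 ship[2->3]=2 ship[1->2]=2 ship[0->1]=3 prod=3 -> inv=[3 11 2 2]
Step 5: demand=3,sold=2 ship[2->3]=2 ship[1->2]=2 ship[0->1]=3 prod=3 -> inv=[3 12 2 2]

3 12 2 2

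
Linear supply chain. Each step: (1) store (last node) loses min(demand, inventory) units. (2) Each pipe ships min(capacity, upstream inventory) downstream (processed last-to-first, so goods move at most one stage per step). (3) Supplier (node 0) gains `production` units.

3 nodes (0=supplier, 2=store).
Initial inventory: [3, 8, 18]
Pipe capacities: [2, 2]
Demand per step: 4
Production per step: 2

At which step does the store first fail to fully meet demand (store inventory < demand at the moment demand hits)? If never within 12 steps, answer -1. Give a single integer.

Step 1: demand=4,sold=4 ship[1->2]=2 ship[0->1]=2 prod=2 -> [3 8 16]
Step 2: demand=4,sold=4 ship[1->2]=2 ship[0->1]=2 prod=2 -> [3 8 14]
Step 3: demand=4,sold=4 ship[1->2]=2 ship[0->1]=2 prod=2 -> [3 8 12]
Step 4: demand=4,sold=4 ship[1->2]=2 ship[0->1]=2 prod=2 -> [3 8 10]
Step 5: demand=4,sold=4 ship[1->2]=2 ship[0->1]=2 prod=2 -> [3 8 8]
Step 6: demand=4,sold=4 ship[1->2]=2 ship[0->1]=2 prod=2 -> [3 8 6]
Step 7: demand=4,sold=4 ship[1->2]=2 ship[0->1]=2 prod=2 -> [3 8 4]
Step 8: demand=4,sold=4 ship[1->2]=2 ship[0->1]=2 prod=2 -> [3 8 2]
Step 9: demand=4,sold=2 ship[1->2]=2 ship[0->1]=2 prod=2 -> [3 8 2]
Step 10: demand=4,sold=2 ship[1->2]=2 ship[0->1]=2 prod=2 -> [3 8 2]
Step 11: demand=4,sold=2 ship[1->2]=2 ship[0->1]=2 prod=2 -> [3 8 2]
Step 12: demand=4,sold=2 ship[1->2]=2 ship[0->1]=2 prod=2 -> [3 8 2]
First stockout at step 9

9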